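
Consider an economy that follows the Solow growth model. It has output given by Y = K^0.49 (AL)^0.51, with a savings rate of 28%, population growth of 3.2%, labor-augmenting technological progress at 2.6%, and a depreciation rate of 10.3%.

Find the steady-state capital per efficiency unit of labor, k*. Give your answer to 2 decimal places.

At the steady state, Δk = 0, so s·k^α = (n + g + δ)·k.
Rearranging, k^(1−α) = s / (n + g + δ).
k^0.51 = 0.28 / (0.032 + 0.026 + 0.103) = 0.28 / 0.161 = 1.7391
k* = 1.7391^(1/0.51) ≈ 2.9595

k* = 2.96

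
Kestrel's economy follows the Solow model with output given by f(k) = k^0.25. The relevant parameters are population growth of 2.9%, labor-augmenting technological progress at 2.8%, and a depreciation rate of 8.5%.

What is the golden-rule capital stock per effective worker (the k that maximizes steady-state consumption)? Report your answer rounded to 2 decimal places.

k_gold ≈ 2.13

The golden rule sets f'(k) = n + g + δ, i.e. α·k^(α−1) = n + g + δ.
So k^(1−α) = α / (n + g + δ) = 0.25 / 0.142 = 1.7606.
k_gold = 1.7606^(1/0.75) ≈ 2.1259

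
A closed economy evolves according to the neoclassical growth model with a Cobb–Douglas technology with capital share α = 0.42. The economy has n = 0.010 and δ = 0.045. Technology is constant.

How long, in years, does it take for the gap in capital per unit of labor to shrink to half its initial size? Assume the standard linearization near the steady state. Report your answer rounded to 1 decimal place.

half-life ≈ 21.7 years

Near the steady state the convergence rate is λ = (1 − α)(n + δ).
λ = (1 − 0.42) × 0.055 = 0.58 × 0.055 = 0.0319
Half-life = ln 2 / λ = 0.6931 / 0.0319 ≈ 21.73 years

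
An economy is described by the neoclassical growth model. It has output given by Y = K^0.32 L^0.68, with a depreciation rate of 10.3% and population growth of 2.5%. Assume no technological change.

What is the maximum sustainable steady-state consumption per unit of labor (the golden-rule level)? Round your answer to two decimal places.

At the golden rule, f'(k) = n + δ, so α·k^(α−1) = n + δ and k_gold = (α/(n + δ))^(1/(1−α)).
k_gold = (0.32/0.128)^(1/0.68) = 2.5000^1.4706 ≈ 3.8478
c_gold = f(k_gold) − (n + δ)·k_gold = 1.5391 − 0.128×3.8478 ≈ 1.0466

c_gold ≈ 1.05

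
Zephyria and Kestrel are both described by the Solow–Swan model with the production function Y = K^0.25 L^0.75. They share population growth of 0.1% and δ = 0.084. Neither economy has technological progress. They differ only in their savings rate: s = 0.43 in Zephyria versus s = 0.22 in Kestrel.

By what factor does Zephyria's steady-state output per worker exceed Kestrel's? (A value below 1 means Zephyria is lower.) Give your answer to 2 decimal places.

Steady-state y* = [s/(n + δ)]^(α/(1−α)), so the ratio is [ (s_Z/(n + δ)_Z) / (s_K/(n + δ)_K) ]^0.3333.
s_Z/(n + δ)_Z = 0.43/0.085 = 5.0588; s_K/(n + δ)_K = 0.22/0.085 = 2.5882.
Ratio = (5.0588/2.5882)^0.3333 = 1.9546^0.3333 ≈ 1.2503

y*_Z / y*_K ≈ 1.25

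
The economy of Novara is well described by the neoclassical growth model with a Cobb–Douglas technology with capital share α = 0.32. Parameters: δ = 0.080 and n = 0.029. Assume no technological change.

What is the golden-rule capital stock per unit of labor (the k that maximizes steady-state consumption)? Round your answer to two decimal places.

The golden rule sets f'(k) = n + δ, i.e. α·k^(α−1) = n + δ.
So k^(1−α) = α / (n + δ) = 0.32 / 0.109 = 2.9358.
k_gold = 2.9358^(1/0.68) ≈ 4.8734

k_gold ≈ 4.87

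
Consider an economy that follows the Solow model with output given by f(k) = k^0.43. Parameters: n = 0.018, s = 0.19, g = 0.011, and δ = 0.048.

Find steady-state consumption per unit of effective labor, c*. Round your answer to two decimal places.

c* ≈ 1.60

Steady state requires s·f(k) = (n + g + δ)·k, i.e. s·k^α = (n + g + δ)·k.
Rearranging, k^(1−α) = s / (n + g + δ).
k^0.57 = 0.19 / (0.018 + 0.011 + 0.048) = 0.19 / 0.077 = 2.4675
k* = 2.4675^(1/0.57) ≈ 4.8772
y* = (k*)^α = 4.8772^0.43 ≈ 1.9766
c* = (1 − s)·y* = (1 − 0.19) × 1.9766 ≈ 1.6010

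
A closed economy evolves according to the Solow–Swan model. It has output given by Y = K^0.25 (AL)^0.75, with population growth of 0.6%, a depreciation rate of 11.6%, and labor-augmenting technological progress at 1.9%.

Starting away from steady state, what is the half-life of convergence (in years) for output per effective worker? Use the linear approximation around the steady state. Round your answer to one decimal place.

Near the steady state the convergence rate is λ = (1 − α)(n + g + δ).
λ = (1 − 0.25) × 0.141 = 0.75 × 0.141 = 0.10575
Half-life = ln 2 / λ = 0.6931 / 0.10575 ≈ 6.55 years

about 6.6 years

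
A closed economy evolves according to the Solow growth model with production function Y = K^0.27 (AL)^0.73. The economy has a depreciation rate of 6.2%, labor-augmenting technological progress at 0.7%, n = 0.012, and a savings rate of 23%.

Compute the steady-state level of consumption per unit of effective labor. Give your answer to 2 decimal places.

c* = 1.13

In steady state, investment equals break-even investment: s·k^α = (n + g + δ)·k.
Dividing both sides by k: k^(1−α) = s / (n + g + δ).
k^0.73 = 0.23 / (0.012 + 0.007 + 0.062) = 0.23 / 0.081 = 2.8395
k* = 2.8395^(1/0.73) ≈ 4.1771
y* = (k*)^α = 4.1771^0.27 ≈ 1.4711
c* = (1 − s)·y* = (1 − 0.23) × 1.4711 ≈ 1.1327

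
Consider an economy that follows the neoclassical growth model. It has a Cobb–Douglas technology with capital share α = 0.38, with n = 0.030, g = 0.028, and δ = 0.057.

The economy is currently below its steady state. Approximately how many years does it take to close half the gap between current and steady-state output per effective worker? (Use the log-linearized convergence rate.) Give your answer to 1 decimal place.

t_½ ≈ 9.7 years

Near the steady state the convergence rate is λ = (1 − α)(n + g + δ).
λ = (1 − 0.38) × 0.115 = 0.62 × 0.115 = 0.0713
Half-life = ln 2 / λ = 0.6931 / 0.0713 ≈ 9.72 years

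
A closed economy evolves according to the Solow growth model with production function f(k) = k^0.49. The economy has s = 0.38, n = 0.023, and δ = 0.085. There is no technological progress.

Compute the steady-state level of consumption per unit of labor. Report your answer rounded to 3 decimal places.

c* ≈ 2.076

At the steady state, Δk = 0, so s·k^α = (n + δ)·k.
Rearranging, k^(1−α) = s / (n + δ).
k^0.51 = 0.38 / (0.023 + 0.085) = 0.38 / 0.108 = 3.5185
k* = 3.5185^(1/0.51) ≈ 11.7839
y* = (k*)^α = 11.7839^0.49 ≈ 3.3491
c* = (1 − s)·y* = (1 − 0.38) × 3.3491 ≈ 2.0764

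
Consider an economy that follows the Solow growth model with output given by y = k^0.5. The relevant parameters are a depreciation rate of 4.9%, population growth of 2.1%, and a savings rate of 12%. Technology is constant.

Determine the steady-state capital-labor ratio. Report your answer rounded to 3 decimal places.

k* ≈ 2.939

Steady state requires s·f(k) = (n + δ)·k, i.e. s·k^α = (n + δ)·k.
Dividing both sides by k: k^(1−α) = s / (n + δ).
k^0.5 = 0.12 / (0.021 + 0.049) = 0.12 / 0.070 = 1.7143
k* = 1.7143^(1/0.5) ≈ 2.9388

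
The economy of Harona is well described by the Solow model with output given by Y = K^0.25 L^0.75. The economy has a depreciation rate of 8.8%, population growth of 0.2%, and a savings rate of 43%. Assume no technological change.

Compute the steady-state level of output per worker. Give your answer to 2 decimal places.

Steady state requires s·f(k) = (n + δ)·k, i.e. s·k^α = (n + δ)·k.
Dividing both sides by k: k^(1−α) = s / (n + δ).
k^0.75 = 0.43 / (0.002 + 0.088) = 0.43 / 0.090 = 4.7778
k* = 4.7778^(1/0.75) ≈ 8.0471
y* = (k*)^α = 8.0471^0.25 ≈ 1.6843

y* = 1.68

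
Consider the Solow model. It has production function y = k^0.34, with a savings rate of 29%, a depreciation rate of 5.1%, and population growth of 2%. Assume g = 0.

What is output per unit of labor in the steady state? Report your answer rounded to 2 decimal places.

Steady state requires s·f(k) = (n + δ)·k, i.e. s·k^α = (n + δ)·k.
Dividing both sides by k: k^(1−α) = s / (n + δ).
k^0.66 = 0.29 / (0.020 + 0.051) = 0.29 / 0.071 = 4.0845
k* = 4.0845^(1/0.66) ≈ 8.4327
y* = (k*)^α = 8.4327^0.34 ≈ 2.0646

y* = 2.06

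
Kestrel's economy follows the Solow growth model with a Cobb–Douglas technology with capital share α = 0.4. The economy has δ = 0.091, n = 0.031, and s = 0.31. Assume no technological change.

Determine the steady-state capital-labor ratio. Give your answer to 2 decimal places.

k* ≈ 4.73

At the steady state, Δk = 0, so s·k^α = (n + δ)·k.
Dividing both sides by k: k^(1−α) = s / (n + δ).
k^0.6 = 0.31 / (0.031 + 0.091) = 0.31 / 0.122 = 2.5410
k* = 2.5410^(1/0.6) ≈ 4.7316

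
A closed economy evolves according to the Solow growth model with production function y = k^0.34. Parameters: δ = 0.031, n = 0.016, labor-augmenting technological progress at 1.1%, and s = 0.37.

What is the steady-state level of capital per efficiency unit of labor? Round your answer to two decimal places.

In steady state, investment equals break-even investment: s·k^α = (n + g + δ)·k.
Rearranging, k^(1−α) = s / (n + g + δ).
k^0.66 = 0.37 / (0.016 + 0.011 + 0.031) = 0.37 / 0.058 = 6.3793
k* = 6.3793^(1/0.66) ≈ 16.5712

k* ≈ 16.57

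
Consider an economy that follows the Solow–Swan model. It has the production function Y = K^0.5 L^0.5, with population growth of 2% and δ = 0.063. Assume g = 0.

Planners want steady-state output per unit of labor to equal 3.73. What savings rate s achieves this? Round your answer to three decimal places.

s ≈ 0.310

In steady state, investment equals break-even investment: s·k^α = (n + δ)·k.
Since y* = [s/(n + δ)]^(α/(1−α)), we have s/(n + δ) = (y*)^((1−α)/α) = 3.73^1 = 3.7300.
Therefore s = 3.7300 × (n + δ) = 3.7300 × 0.083 = 0.3096.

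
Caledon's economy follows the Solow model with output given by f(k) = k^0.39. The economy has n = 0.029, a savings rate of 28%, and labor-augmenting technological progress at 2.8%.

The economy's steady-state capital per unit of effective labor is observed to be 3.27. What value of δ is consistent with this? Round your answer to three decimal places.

At the steady state, Δk = 0, so s·k^α = (n + g + δ)·k.
So s / (n + g + δ) = (k*)^(1−α) = 3.27^0.61 = 2.0600.
Therefore n + g + δ = s / 2.0600 = 0.28 / 2.0600 = 0.1359, so δ = 0.1359 − 0.057 = 0.0789.

δ ≈ 0.079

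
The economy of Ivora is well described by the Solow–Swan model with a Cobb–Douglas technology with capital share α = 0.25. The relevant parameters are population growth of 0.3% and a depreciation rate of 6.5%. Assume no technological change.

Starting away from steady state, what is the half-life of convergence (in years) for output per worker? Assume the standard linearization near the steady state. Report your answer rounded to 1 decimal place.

t_½ ≈ 13.6 years

Near the steady state the convergence rate is λ = (1 − α)(n + δ).
λ = (1 − 0.25) × 0.068 = 0.75 × 0.068 = 0.0510
Half-life = ln 2 / λ = 0.6931 / 0.0510 ≈ 13.59 years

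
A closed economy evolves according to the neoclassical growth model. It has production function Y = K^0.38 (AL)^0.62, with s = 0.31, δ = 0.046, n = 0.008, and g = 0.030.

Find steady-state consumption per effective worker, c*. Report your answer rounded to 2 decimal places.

In steady state, investment equals break-even investment: s·k^α = (n + g + δ)·k.
Dividing both sides by k: k^(1−α) = s / (n + g + δ).
k^0.62 = 0.31 / (0.008 + 0.030 + 0.046) = 0.31 / 0.084 = 3.6905
k* = 3.6905^(1/0.62) ≈ 8.2159
y* = (k*)^α = 8.2159^0.38 ≈ 2.2262
c* = (1 − s)·y* = (1 − 0.31) × 2.2262 ≈ 1.5361

c* ≈ 1.54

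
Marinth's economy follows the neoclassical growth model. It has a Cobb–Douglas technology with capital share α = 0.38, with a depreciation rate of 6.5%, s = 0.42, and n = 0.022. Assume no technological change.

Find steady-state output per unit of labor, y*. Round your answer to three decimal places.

y* = 2.625

In steady state, investment equals break-even investment: s·k^α = (n + δ)·k.
Dividing both sides by k: k^(1−α) = s / (n + δ).
k^0.62 = 0.42 / (0.022 + 0.065) = 0.42 / 0.087 = 4.8276
k* = 4.8276^(1/0.62) ≈ 12.6705
y* = (k*)^α = 12.6705^0.38 ≈ 2.6246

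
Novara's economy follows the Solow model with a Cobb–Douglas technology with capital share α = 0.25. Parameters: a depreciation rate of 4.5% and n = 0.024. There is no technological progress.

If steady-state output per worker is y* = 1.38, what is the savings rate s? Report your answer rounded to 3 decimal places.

s ≈ 0.181

In steady state, investment equals break-even investment: s·k^α = (n + δ)·k.
Since y* = [s/(n + δ)]^(α/(1−α)), we have s/(n + δ) = (y*)^((1−α)/α) = 1.38^3 = 2.6281.
Therefore s = 2.6281 × (n + δ) = 2.6281 × 0.069 = 0.1813.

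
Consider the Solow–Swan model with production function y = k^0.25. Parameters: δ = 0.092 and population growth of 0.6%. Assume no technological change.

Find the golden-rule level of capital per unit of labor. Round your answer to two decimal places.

k_gold ≈ 3.49

The golden rule sets f'(k) = n + δ, i.e. α·k^(α−1) = n + δ.
So k^(1−α) = α / (n + δ) = 0.25 / 0.098 = 2.5510.
k_gold = 2.5510^(1/0.75) ≈ 3.4856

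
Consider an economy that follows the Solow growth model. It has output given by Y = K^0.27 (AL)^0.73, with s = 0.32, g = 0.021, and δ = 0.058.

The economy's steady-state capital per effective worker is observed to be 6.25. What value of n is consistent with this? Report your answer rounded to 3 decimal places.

n ≈ 0.005

At the steady state, Δk = 0, so s·k^α = (n + g + δ)·k.
So s / (n + g + δ) = (k*)^(1−α) = 6.25^0.73 = 3.8106.
Therefore n + g + δ = s / 3.8106 = 0.32 / 3.8106 = 0.0840, so n = 0.0840 − 0.079 = 0.0050.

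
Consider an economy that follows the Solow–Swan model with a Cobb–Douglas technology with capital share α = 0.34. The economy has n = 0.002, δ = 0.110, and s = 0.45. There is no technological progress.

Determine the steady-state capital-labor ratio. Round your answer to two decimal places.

In steady state, investment equals break-even investment: s·k^α = (n + δ)·k.
Rearranging, k^(1−α) = s / (n + δ).
k^0.66 = 0.45 / (0.002 + 0.110) = 0.45 / 0.112 = 4.0179
k* = 4.0179^(1/0.66) ≈ 8.2253

k* = 8.23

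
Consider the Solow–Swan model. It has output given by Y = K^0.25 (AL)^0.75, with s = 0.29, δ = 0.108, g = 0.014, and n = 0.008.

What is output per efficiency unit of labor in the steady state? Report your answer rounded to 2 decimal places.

In steady state, investment equals break-even investment: s·k^α = (n + g + δ)·k.
Rearranging, k^(1−α) = s / (n + g + δ).
k^0.75 = 0.29 / (0.008 + 0.014 + 0.108) = 0.29 / 0.130 = 2.2308
k* = 2.2308^(1/0.75) ≈ 2.9148
y* = (k*)^α = 2.9148^0.25 ≈ 1.3066

y* ≈ 1.31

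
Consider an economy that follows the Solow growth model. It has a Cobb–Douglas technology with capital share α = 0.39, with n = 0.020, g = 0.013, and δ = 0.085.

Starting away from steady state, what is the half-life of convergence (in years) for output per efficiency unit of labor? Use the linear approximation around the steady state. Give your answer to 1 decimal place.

Near the steady state the convergence rate is λ = (1 − α)(n + g + δ).
λ = (1 − 0.39) × 0.118 = 0.61 × 0.118 = 0.07198
Half-life = ln 2 / λ = 0.6931 / 0.07198 ≈ 9.63 years

about 9.6 years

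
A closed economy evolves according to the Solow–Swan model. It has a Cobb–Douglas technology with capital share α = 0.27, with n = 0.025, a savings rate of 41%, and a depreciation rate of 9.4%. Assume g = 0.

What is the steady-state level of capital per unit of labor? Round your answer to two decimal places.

k* ≈ 5.44

At the steady state, Δk = 0, so s·k^α = (n + δ)·k.
Rearranging, k^(1−α) = s / (n + δ).
k^0.73 = 0.41 / (0.025 + 0.094) = 0.41 / 0.119 = 3.4454
k* = 3.4454^(1/0.73) ≈ 5.4443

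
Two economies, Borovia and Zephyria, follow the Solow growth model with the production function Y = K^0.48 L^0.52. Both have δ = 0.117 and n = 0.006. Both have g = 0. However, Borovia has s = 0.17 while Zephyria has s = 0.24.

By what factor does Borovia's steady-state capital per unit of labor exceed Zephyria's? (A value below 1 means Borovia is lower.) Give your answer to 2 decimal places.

k*_B / k*_Z ≈ 0.52

Steady-state k* = [s/(n + δ)]^(1/(1−α)), so the ratio is [ (s_B/(n + δ)_B) / (s_Z/(n + δ)_Z) ]^1.9231.
s_B/(n + δ)_B = 0.17/0.123 = 1.3821; s_Z/(n + δ)_Z = 0.24/0.123 = 1.9512.
Ratio = (1.3821/1.9512)^1.9231 = 0.7083^1.9231 ≈ 0.5152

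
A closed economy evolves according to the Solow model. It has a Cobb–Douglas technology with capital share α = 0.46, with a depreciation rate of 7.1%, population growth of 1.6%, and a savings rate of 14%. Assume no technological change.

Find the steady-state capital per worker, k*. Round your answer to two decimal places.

In steady state, investment equals break-even investment: s·k^α = (n + δ)·k.
Rearranging, k^(1−α) = s / (n + δ).
k^0.54 = 0.14 / (0.016 + 0.071) = 0.14 / 0.087 = 1.6092
k* = 1.6092^(1/0.54) ≈ 2.4133

k* = 2.41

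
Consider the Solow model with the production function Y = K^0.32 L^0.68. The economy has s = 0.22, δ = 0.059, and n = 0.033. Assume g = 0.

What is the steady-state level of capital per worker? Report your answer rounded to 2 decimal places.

In steady state, investment equals break-even investment: s·k^α = (n + δ)·k.
Dividing both sides by k: k^(1−α) = s / (n + δ).
k^0.68 = 0.22 / (0.033 + 0.059) = 0.22 / 0.092 = 2.3913
k* = 2.3913^(1/0.68) ≈ 3.6042

k* = 3.60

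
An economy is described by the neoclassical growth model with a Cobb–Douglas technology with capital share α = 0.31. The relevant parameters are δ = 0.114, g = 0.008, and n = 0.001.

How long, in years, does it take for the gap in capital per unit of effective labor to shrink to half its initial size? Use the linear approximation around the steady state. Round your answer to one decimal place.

about 8.2 years

Near the steady state the convergence rate is λ = (1 − α)(n + g + δ).
λ = (1 − 0.31) × 0.123 = 0.69 × 0.123 = 0.08487
Half-life = ln 2 / λ = 0.6931 / 0.08487 ≈ 8.17 years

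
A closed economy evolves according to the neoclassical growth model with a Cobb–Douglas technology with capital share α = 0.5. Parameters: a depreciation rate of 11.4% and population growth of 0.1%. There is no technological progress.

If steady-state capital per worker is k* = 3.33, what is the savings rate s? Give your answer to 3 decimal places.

s ≈ 0.210

In steady state, investment equals break-even investment: s·k^α = (n + δ)·k.
So s / (n + δ) = (k*)^(1−α) = 3.33^0.5 = 1.8248.
Therefore s = 1.8248 × (n + δ) = 1.8248 × 0.115 = 0.2099.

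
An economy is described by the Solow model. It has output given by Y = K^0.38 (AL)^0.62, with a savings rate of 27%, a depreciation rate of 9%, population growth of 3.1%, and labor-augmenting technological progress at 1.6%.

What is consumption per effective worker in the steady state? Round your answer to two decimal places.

c* = 1.11

At the steady state, Δk = 0, so s·k^α = (n + g + δ)·k.
Dividing both sides by k: k^(1−α) = s / (n + g + δ).
k^0.62 = 0.27 / (0.031 + 0.016 + 0.090) = 0.27 / 0.137 = 1.9708
k* = 1.9708^(1/0.62) ≈ 2.9870
y* = (k*)^α = 2.9870^0.38 ≈ 1.5156
c* = (1 − s)·y* = (1 − 0.27) × 1.5156 ≈ 1.1064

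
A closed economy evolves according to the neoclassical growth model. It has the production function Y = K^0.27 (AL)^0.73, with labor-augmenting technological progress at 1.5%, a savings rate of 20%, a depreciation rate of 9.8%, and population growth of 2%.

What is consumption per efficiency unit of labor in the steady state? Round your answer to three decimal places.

In steady state, investment equals break-even investment: s·k^α = (n + g + δ)·k.
Dividing both sides by k: k^(1−α) = s / (n + g + δ).
k^0.73 = 0.20 / (0.020 + 0.015 + 0.098) = 0.20 / 0.133 = 1.5038
k* = 1.5038^(1/0.73) ≈ 1.7487
y* = (k*)^α = 1.7487^0.27 ≈ 1.1629
c* = (1 − s)·y* = (1 − 0.20) × 1.1629 ≈ 0.9303

c* ≈ 0.930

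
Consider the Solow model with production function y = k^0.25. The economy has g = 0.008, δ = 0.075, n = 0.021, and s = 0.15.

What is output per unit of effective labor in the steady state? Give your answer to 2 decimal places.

In steady state, investment equals break-even investment: s·k^α = (n + g + δ)·k.
Dividing both sides by k: k^(1−α) = s / (n + g + δ).
k^0.75 = 0.15 / (0.021 + 0.008 + 0.075) = 0.15 / 0.104 = 1.4423
k* = 1.4423^(1/0.75) ≈ 1.6296
y* = (k*)^α = 1.6296^0.25 ≈ 1.1298

y* ≈ 1.13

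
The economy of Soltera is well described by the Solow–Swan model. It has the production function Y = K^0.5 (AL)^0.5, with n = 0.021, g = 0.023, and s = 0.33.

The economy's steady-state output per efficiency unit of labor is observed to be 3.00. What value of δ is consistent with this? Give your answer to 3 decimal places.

δ ≈ 0.066

In steady state, investment equals break-even investment: s·k^α = (n + g + δ)·k.
Since y* = [s/(n + g + δ)]^(α/(1−α)), we have s/(n + g + δ) = (y*)^((1−α)/α) = 3.00^1 = 3.0000.
Therefore n + g + δ = s / 3.0000 = 0.33 / 3.0000 = 0.1100, so δ = 0.1100 − 0.044 = 0.0660.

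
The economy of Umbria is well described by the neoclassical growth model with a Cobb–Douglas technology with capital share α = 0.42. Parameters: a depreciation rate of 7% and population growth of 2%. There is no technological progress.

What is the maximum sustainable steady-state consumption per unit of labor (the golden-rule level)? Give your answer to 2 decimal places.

c_gold ≈ 1.77

At the golden rule, f'(k) = n + δ, so α·k^(α−1) = n + δ and k_gold = (α/(n + δ))^(1/(1−α)).
k_gold = (0.42/0.090)^(1/0.58) = 4.6667^1.7241 ≈ 14.2377
c_gold = f(k_gold) − (n + δ)·k_gold = 3.0510 − 0.090×14.2377 ≈ 1.7696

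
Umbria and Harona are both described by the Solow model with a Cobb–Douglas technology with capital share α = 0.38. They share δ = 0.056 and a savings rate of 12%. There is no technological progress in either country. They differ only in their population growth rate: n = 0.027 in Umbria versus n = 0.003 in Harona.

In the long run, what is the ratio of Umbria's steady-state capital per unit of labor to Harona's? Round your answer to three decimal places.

Steady-state k* = [s/(n + δ)]^(1/(1−α)), so the ratio is [ (s_U/(n + δ)_U) / (s_H/(n + δ)_H) ]^1.6129.
s_U/(n + δ)_U = 0.12/0.083 = 1.4458; s_H/(n + δ)_H = 0.12/0.059 = 2.0339.
Ratio = (1.4458/2.0339)^1.6129 = 0.7109^1.6129 ≈ 0.5767

ratio ≈ 0.577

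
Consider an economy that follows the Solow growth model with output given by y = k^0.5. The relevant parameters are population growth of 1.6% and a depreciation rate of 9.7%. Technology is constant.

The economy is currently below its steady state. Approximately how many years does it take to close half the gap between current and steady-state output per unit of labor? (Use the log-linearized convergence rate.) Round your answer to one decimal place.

Near the steady state the convergence rate is λ = (1 − α)(n + δ).
λ = (1 − 0.5) × 0.113 = 0.5 × 0.113 = 0.0565
Half-life = ln 2 / λ = 0.6931 / 0.0565 ≈ 12.27 years

half-life ≈ 12.3 years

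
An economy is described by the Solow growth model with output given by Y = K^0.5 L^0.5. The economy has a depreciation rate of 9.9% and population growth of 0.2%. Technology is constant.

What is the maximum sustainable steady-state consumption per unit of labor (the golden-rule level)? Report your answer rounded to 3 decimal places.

At the golden rule, f'(k) = n + δ, so α·k^(α−1) = n + δ and k_gold = (α/(n + δ))^(1/(1−α)).
k_gold = (0.5/0.101)^(1/0.5) = 4.9505^2 ≈ 24.5075
c_gold = f(k_gold) − (n + δ)·k_gold = 4.9505 − 0.101×24.5075 ≈ 2.4752

c_gold ≈ 2.475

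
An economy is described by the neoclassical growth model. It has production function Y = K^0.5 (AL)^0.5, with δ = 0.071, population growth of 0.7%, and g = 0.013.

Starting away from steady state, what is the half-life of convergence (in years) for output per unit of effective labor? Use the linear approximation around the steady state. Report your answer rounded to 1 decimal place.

Near the steady state the convergence rate is λ = (1 − α)(n + g + δ).
λ = (1 − 0.5) × 0.091 = 0.5 × 0.091 = 0.0455
Half-life = ln 2 / λ = 0.6931 / 0.0455 ≈ 15.23 years

t_½ ≈ 15.2 years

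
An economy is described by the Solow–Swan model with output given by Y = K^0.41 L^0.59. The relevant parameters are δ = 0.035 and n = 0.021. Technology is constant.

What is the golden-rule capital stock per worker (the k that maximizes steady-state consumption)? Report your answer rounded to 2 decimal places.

k_gold ≈ 29.20

The golden rule sets f'(k) = n + δ, i.e. α·k^(α−1) = n + δ.
So k^(1−α) = α / (n + δ) = 0.41 / 0.056 = 7.3214.
k_gold = 7.3214^(1/0.59) ≈ 29.2021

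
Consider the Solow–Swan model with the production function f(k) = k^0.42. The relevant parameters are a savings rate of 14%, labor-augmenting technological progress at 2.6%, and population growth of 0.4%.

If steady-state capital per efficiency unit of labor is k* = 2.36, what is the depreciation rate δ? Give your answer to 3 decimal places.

Steady state requires s·f(k) = (n + g + δ)·k, i.e. s·k^α = (n + g + δ)·k.
So s / (n + g + δ) = (k*)^(1−α) = 2.36^0.58 = 1.6455.
Therefore n + g + δ = s / 1.6455 = 0.14 / 1.6455 = 0.0851, so δ = 0.0851 − 0.030 = 0.0551.

δ ≈ 0.055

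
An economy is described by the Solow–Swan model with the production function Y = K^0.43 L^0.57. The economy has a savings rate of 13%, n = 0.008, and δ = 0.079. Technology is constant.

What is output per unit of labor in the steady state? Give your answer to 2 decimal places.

At the steady state, Δk = 0, so s·k^α = (n + δ)·k.
Dividing both sides by k: k^(1−α) = s / (n + δ).
k^0.57 = 0.13 / (0.008 + 0.079) = 0.13 / 0.087 = 1.4943
k* = 1.4943^(1/0.57) ≈ 2.0232
y* = (k*)^α = 2.0232^0.43 ≈ 1.3539

y* = 1.35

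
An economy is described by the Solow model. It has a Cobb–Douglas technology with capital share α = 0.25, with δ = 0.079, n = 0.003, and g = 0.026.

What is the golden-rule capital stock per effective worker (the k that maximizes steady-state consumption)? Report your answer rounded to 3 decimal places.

The golden rule sets f'(k) = n + g + δ, i.e. α·k^(α−1) = n + g + δ.
So k^(1−α) = α / (n + g + δ) = 0.25 / 0.108 = 2.3148.
k_gold = 2.3148^(1/0.75) ≈ 3.0621

k_gold ≈ 3.062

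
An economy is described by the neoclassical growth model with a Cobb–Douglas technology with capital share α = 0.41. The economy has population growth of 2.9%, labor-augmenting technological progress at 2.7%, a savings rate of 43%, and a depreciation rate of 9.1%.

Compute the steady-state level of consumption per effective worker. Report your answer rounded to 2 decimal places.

c* ≈ 1.20

Steady state requires s·f(k) = (n + g + δ)·k, i.e. s·k^α = (n + g + δ)·k.
Dividing both sides by k: k^(1−α) = s / (n + g + δ).
k^0.59 = 0.43 / (0.029 + 0.027 + 0.091) = 0.43 / 0.147 = 2.9252
k* = 2.9252^(1/0.59) ≈ 6.1673
y* = (k*)^α = 6.1673^0.41 ≈ 2.1083
c* = (1 − s)·y* = (1 − 0.43) × 2.1083 ≈ 1.2017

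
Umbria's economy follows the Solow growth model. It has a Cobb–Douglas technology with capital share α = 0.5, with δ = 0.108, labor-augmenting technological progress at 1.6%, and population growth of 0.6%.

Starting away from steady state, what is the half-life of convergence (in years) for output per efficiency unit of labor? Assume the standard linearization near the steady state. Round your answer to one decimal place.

half-life ≈ 10.7 years

Near the steady state the convergence rate is λ = (1 − α)(n + g + δ).
λ = (1 − 0.5) × 0.130 = 0.5 × 0.130 = 0.0650
Half-life = ln 2 / λ = 0.6931 / 0.0650 ≈ 10.66 years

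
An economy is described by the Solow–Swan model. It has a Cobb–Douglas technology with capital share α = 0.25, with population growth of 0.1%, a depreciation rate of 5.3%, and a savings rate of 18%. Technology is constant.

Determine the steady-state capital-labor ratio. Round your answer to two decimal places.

In steady state, investment equals break-even investment: s·k^α = (n + δ)·k.
Rearranging, k^(1−α) = s / (n + δ).
k^0.75 = 0.18 / (0.001 + 0.053) = 0.18 / 0.054 = 3.3333
k* = 3.3333^(1/0.75) ≈ 4.9793

k* ≈ 4.98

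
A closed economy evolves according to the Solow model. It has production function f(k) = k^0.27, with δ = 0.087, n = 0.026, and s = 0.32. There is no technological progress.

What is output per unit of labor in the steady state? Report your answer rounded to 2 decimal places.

y* = 1.47

In steady state, investment equals break-even investment: s·k^α = (n + δ)·k.
Rearranging, k^(1−α) = s / (n + δ).
k^0.73 = 0.32 / (0.026 + 0.087) = 0.32 / 0.113 = 2.8319
k* = 2.8319^(1/0.73) ≈ 4.1618
y* = (k*)^α = 4.1618^0.27 ≈ 1.4696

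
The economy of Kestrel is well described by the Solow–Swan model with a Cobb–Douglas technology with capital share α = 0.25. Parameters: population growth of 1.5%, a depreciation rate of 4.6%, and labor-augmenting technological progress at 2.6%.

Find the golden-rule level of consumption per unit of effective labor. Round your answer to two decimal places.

c_gold ≈ 1.07

At the golden rule, f'(k) = n + g + δ, so α·k^(α−1) = n + g + δ and k_gold = (α/(n + g + δ))^(1/(1−α)).
k_gold = (0.25/0.087)^(1/0.75) = 2.8736^1.3333 ≈ 4.0853
c_gold = f(k_gold) − (n + g + δ)·k_gold = 1.4217 − 0.087×4.0853 ≈ 1.0663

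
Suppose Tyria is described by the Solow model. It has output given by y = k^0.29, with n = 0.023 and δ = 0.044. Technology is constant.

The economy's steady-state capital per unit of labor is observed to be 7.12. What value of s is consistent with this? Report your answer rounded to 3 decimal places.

At the steady state, Δk = 0, so s·k^α = (n + δ)·k.
So s / (n + δ) = (k*)^(1−α) = 7.12^0.71 = 4.0296.
Therefore s = 4.0296 × (n + δ) = 4.0296 × 0.067 = 0.2700.

s ≈ 0.270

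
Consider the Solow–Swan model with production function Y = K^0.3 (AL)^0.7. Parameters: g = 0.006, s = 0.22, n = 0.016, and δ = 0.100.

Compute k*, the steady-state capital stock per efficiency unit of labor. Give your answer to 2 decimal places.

k* = 2.32

Steady state requires s·f(k) = (n + g + δ)·k, i.e. s·k^α = (n + g + δ)·k.
Dividing both sides by k: k^(1−α) = s / (n + g + δ).
k^0.7 = 0.22 / (0.016 + 0.006 + 0.100) = 0.22 / 0.122 = 1.8033
k* = 1.8033^(1/0.7) ≈ 2.3217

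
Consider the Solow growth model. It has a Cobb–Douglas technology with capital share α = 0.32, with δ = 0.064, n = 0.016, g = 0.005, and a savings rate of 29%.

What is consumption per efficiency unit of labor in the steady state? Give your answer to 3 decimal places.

c* ≈ 1.265

Steady state requires s·f(k) = (n + g + δ)·k, i.e. s·k^α = (n + g + δ)·k.
Rearranging, k^(1−α) = s / (n + g + δ).
k^0.68 = 0.29 / (0.016 + 0.005 + 0.064) = 0.29 / 0.085 = 3.4118
k* = 3.4118^(1/0.68) ≈ 6.0785
y* = (k*)^α = 6.0785^0.32 ≈ 1.7816
c* = (1 − s)·y* = (1 − 0.29) × 1.7816 ≈ 1.2649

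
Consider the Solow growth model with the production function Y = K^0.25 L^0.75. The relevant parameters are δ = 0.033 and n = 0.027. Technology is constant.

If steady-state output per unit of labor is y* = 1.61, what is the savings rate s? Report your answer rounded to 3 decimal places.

Steady state requires s·f(k) = (n + δ)·k, i.e. s·k^α = (n + δ)·k.
Since y* = [s/(n + δ)]^(α/(1−α)), we have s/(n + δ) = (y*)^((1−α)/α) = 1.61^3 = 4.1733.
Therefore s = 4.1733 × (n + δ) = 4.1733 × 0.060 = 0.2504.

s ≈ 0.250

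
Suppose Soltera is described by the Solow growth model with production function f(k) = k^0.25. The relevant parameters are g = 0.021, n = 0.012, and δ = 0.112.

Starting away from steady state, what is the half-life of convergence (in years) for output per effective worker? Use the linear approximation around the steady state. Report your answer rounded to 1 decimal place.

Near the steady state the convergence rate is λ = (1 − α)(n + g + δ).
λ = (1 − 0.25) × 0.145 = 0.75 × 0.145 = 0.10875
Half-life = ln 2 / λ = 0.6931 / 0.10875 ≈ 6.37 years

half-life ≈ 6.4 years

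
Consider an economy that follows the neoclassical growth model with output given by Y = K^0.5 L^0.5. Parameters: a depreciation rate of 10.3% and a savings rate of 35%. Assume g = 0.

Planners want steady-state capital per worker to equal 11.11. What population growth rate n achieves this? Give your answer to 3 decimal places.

n ≈ 0.002

Steady state requires s·f(k) = (n + δ)·k, i.e. s·k^α = (n + δ)·k.
So s / (n + δ) = (k*)^(1−α) = 11.11^0.5 = 3.3332.
Therefore n + δ = s / 3.3332 = 0.35 / 3.3332 = 0.1050, so n = 0.1050 − 0.103 = 0.0020.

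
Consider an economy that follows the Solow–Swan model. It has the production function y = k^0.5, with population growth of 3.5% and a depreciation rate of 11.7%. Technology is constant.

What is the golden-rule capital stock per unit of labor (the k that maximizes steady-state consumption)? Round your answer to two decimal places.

k_gold ≈ 10.82

The golden rule sets f'(k) = n + δ, i.e. α·k^(α−1) = n + δ.
So k^(1−α) = α / (n + δ) = 0.5 / 0.152 = 3.2895.
k_gold = 3.2895^(1/0.5) ≈ 10.8208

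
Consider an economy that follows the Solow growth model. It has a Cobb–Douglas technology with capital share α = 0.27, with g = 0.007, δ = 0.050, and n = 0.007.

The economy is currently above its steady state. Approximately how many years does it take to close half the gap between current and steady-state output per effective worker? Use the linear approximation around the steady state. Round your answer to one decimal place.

half-life ≈ 14.8 years

Near the steady state the convergence rate is λ = (1 − α)(n + g + δ).
λ = (1 − 0.27) × 0.064 = 0.73 × 0.064 = 0.04672
Half-life = ln 2 / λ = 0.6931 / 0.04672 ≈ 14.84 years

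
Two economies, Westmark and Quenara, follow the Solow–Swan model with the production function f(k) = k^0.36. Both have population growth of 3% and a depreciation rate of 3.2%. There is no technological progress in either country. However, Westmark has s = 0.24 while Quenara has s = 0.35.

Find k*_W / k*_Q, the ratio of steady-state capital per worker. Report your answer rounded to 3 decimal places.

Steady-state k* = [s/(n + δ)]^(1/(1−α)), so the ratio is [ (s_W/(n + δ)_W) / (s_Q/(n + δ)_Q) ]^1.5625.
s_W/(n + δ)_W = 0.24/0.062 = 3.8710; s_Q/(n + δ)_Q = 0.35/0.062 = 5.6452.
Ratio = (3.8710/5.6452)^1.5625 = 0.6857^1.5625 ≈ 0.5546

k*_W / k*_Q ≈ 0.555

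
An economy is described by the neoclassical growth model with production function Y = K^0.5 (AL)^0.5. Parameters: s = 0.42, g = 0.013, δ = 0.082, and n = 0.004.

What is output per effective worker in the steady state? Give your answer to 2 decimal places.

In steady state, investment equals break-even investment: s·k^α = (n + g + δ)·k.
Rearranging, k^(1−α) = s / (n + g + δ).
k^0.5 = 0.42 / (0.004 + 0.013 + 0.082) = 0.42 / 0.099 = 4.2424
k* = 4.2424^(1/0.5) ≈ 17.9980
y* = (k*)^α = 17.9980^0.5 ≈ 4.2424

y* ≈ 4.24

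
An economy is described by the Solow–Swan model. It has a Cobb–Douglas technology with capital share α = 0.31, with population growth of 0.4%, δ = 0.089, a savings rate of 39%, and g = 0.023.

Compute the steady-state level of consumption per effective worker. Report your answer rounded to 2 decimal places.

In steady state, investment equals break-even investment: s·k^α = (n + g + δ)·k.
Dividing both sides by k: k^(1−α) = s / (n + g + δ).
k^0.69 = 0.39 / (0.004 + 0.023 + 0.089) = 0.39 / 0.116 = 3.3621
k* = 3.3621^(1/0.69) ≈ 5.7970
y* = (k*)^α = 5.7970^0.31 ≈ 1.7242
c* = (1 − s)·y* = (1 − 0.39) × 1.7242 ≈ 1.0518

c* = 1.05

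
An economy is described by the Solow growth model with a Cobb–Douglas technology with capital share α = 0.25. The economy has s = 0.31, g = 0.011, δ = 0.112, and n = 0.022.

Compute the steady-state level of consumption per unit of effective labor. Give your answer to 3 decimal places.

c* ≈ 0.889

Steady state requires s·f(k) = (n + g + δ)·k, i.e. s·k^α = (n + g + δ)·k.
Rearranging, k^(1−α) = s / (n + g + δ).
k^0.75 = 0.31 / (0.022 + 0.011 + 0.112) = 0.31 / 0.145 = 2.1379
k* = 2.1379^(1/0.75) ≈ 2.7541
y* = (k*)^α = 2.7541^0.25 ≈ 1.2882
c* = (1 − s)·y* = (1 − 0.31) × 1.2882 ≈ 0.8889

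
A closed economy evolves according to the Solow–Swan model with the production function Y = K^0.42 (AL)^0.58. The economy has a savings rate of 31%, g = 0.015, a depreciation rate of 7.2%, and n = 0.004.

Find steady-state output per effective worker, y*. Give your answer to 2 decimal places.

y* ≈ 2.43

Steady state requires s·f(k) = (n + g + δ)·k, i.e. s·k^α = (n + g + δ)·k.
Rearranging, k^(1−α) = s / (n + g + δ).
k^0.58 = 0.31 / (0.004 + 0.015 + 0.072) = 0.31 / 0.091 = 3.4066
k* = 3.4066^(1/0.58) ≈ 8.2755
y* = (k*)^α = 8.2755^0.42 ≈ 2.4293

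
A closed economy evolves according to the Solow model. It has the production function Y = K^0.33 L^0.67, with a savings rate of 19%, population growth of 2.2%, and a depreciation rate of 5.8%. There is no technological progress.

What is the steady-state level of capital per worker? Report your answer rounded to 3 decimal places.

k* = 3.637

At the steady state, Δk = 0, so s·k^α = (n + δ)·k.
Rearranging, k^(1−α) = s / (n + δ).
k^0.67 = 0.19 / (0.022 + 0.058) = 0.19 / 0.080 = 2.3750
k* = 2.3750^(1/0.67) ≈ 3.6366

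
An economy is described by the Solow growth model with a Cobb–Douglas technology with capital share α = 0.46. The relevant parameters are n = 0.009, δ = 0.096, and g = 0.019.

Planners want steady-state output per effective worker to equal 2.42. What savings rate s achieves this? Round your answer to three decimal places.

At the steady state, Δk = 0, so s·k^α = (n + g + δ)·k.
Since y* = [s/(n + g + δ)]^(α/(1−α)), we have s/(n + g + δ) = (y*)^((1−α)/α) = 2.42^1.1739 = 2.8220.
Therefore s = 2.8220 × (n + g + δ) = 2.8220 × 0.124 = 0.3499.

s ≈ 0.350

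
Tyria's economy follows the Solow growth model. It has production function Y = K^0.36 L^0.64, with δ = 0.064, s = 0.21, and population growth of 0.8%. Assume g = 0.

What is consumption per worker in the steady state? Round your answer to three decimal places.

c* ≈ 1.443

In steady state, investment equals break-even investment: s·k^α = (n + δ)·k.
Rearranging, k^(1−α) = s / (n + δ).
k^0.64 = 0.21 / (0.008 + 0.064) = 0.21 / 0.072 = 2.9167
k* = 2.9167^(1/0.64) ≈ 5.3259
y* = (k*)^α = 5.3259^0.36 ≈ 1.8260
c* = (1 − s)·y* = (1 − 0.21) × 1.8260 ≈ 1.4425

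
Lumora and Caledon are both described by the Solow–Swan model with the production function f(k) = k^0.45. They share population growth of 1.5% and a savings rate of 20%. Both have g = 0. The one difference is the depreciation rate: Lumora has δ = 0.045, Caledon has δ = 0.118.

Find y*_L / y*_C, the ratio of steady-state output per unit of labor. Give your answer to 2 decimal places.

ratio ≈ 1.92

Steady-state y* = [s/(n + δ)]^(α/(1−α)), so the ratio is [ (s_L/(n + δ)_L) / (s_C/(n + δ)_C) ]^0.8182.
s_L/(n + δ)_L = 0.20/0.060 = 3.3333; s_C/(n + δ)_C = 0.20/0.133 = 1.5038.
Ratio = (3.3333/1.5038)^0.8182 = 2.2166^0.8182 ≈ 1.9180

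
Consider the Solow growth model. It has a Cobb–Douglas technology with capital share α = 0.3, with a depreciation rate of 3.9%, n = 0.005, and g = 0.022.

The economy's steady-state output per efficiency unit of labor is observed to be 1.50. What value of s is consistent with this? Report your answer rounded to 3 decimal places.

s ≈ 0.170

In steady state, investment equals break-even investment: s·k^α = (n + g + δ)·k.
Since y* = [s/(n + g + δ)]^(α/(1−α)), we have s/(n + g + δ) = (y*)^((1−α)/α) = 1.50^2.3333 = 2.5756.
Therefore s = 2.5756 × (n + g + δ) = 2.5756 × 0.066 = 0.1700.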